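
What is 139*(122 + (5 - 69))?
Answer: 8062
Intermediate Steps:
139*(122 + (5 - 69)) = 139*(122 - 64) = 139*58 = 8062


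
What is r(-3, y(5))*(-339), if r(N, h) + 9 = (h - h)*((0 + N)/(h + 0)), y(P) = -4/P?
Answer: 3051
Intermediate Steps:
r(N, h) = -9 (r(N, h) = -9 + (h - h)*((0 + N)/(h + 0)) = -9 + 0*(N/h) = -9 + 0 = -9)
r(-3, y(5))*(-339) = -9*(-339) = 3051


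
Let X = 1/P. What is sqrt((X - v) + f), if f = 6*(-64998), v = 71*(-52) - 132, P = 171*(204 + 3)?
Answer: I*sqrt(5973373585759)/3933 ≈ 621.42*I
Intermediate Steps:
P = 35397 (P = 171*207 = 35397)
X = 1/35397 ≈ 2.8251e-5
v = -3824 (v = -3692 - 132 = -3824)
f = -389988
sqrt((X - v) + f) = sqrt((1/35397 - 1*(-3824)) - 389988) = sqrt((1/35397 + 3824) - 389988) = sqrt(135358129/35397 - 389988) = sqrt(-13669047107/35397) = I*sqrt(5973373585759)/3933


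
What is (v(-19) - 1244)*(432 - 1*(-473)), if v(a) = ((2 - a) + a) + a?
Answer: -1141205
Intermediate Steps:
v(a) = 2 + a
(v(-19) - 1244)*(432 - 1*(-473)) = ((2 - 19) - 1244)*(432 - 1*(-473)) = (-17 - 1244)*(432 + 473) = -1261*905 = -1141205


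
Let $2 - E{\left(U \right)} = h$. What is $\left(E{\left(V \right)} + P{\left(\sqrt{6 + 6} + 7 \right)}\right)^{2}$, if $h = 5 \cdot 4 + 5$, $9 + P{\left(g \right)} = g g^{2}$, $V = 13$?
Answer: $620341 + 358068 \sqrt{3} \approx 1.2405 \cdot 10^{6}$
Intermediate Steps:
$P{\left(g \right)} = -9 + g^{3}$ ($P{\left(g \right)} = -9 + g g^{2} = -9 + g^{3}$)
$h = 25$ ($h = 20 + 5 = 25$)
$E{\left(U \right)} = -23$ ($E{\left(U \right)} = 2 - 25 = -23$)
$\left(E{\left(V \right)} + P{\left(\sqrt{6 + 6} + 7 \right)}\right)^{2} = \left(-23 - \left(9 - \left(\sqrt{6 + 6} + 7\right)^{3}\right)\right)^{2} = \left(-23 - \left(9 - \left(\sqrt{12} + 7\right)^{3}\right)\right)^{2} = \left(-23 - \left(9 - \left(2 \sqrt{3} + 7\right)^{3}\right)\right)^{2} = \left(-23 - \left(9 - \left(7 + 2 \sqrt{3}\right)^{3}\right)\right)^{2} = \left(-32 + \left(7 + 2 \sqrt{3}\right)^{3}\right)^{2}$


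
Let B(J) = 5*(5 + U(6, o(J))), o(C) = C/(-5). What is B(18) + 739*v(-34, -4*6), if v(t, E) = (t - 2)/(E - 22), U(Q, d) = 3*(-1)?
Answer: 13532/23 ≈ 588.35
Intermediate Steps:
o(C) = -C/5 (o(C) = C*(-⅕) = -C/5)
U(Q, d) = -3
v(t, E) = (-2 + t)/(-22 + E)
B(J) = 10 (B(J) = 5*(5 - 3) = 5*2 = 10)
B(18) + 739*v(-34, -4*6) = 10 + 739*((-2 - 34)/(-22 - 4*6)) = 10 + 739*(-36/(-22 - 24)) = 10 + 739*(-36/(-46)) = 10 + 739*(-1/46*(-36)) = 10 + 739*(18/23) = 10 + 13302/23 = 13532/23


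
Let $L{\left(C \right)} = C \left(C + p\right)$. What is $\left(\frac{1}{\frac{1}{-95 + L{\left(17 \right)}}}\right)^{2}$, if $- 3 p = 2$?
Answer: $\frac{300304}{9} \approx 33367.0$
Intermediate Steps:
$p = - \frac{2}{3}$ ($p = \left(- \frac{1}{3}\right) 2 = - \frac{2}{3} \approx -0.66667$)
$L{\left(C \right)} = C \left(- \frac{2}{3} + C\right)$ ($L{\left(C \right)} = C \left(C - \frac{2}{3}\right) = C \left(- \frac{2}{3} + C\right)$)
$\left(\frac{1}{\frac{1}{-95 + L{\left(17 \right)}}}\right)^{2} = \left(\frac{1}{\frac{1}{-95 + \frac{1}{3} \cdot 17 \left(-2 + 3 \cdot 17\right)}}\right)^{2} = \left(\frac{1}{\frac{1}{-95 + \frac{1}{3} \cdot 17 \left(-2 + 51\right)}}\right)^{2} = \left(\frac{1}{\frac{1}{-95 + \frac{1}{3} \cdot 17 \cdot 49}}\right)^{2} = \left(\frac{1}{\frac{1}{-95 + \frac{833}{3}}}\right)^{2} = \left(\frac{1}{\frac{1}{\frac{548}{3}}}\right)^{2} = \left(\frac{1}{\frac{3}{548}}\right)^{2} = \left(\frac{548}{3}\right)^{2} = \frac{300304}{9}$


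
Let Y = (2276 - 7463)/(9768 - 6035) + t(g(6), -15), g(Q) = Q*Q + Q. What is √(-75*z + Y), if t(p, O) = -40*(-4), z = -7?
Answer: √9526309894/3733 ≈ 26.146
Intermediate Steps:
g(Q) = Q + Q² (g(Q) = Q² + Q = Q + Q²)
t(p, O) = 160
Y = 592093/3733 (Y = (2276 - 7463)/(9768 - 6035) + 160 = -5187/3733 + 160 = 592093/3733 ≈ 158.61)
√(-75*z + Y) = √(-75*(-7) + 592093/3733) = √(525 + 592093/3733) = √(2551918/3733) = √9526309894/3733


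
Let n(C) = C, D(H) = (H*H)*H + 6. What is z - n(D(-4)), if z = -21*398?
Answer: -8300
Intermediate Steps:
z = -8358
D(H) = 6 + H**3 (D(H) = H**2*H + 6 = H**3 + 6 = 6 + H**3)
z - n(D(-4)) = -8358 - (6 + (-4)**3) = -8358 - (6 - 64) = -8358 - 1*(-58) = -8358 + 58 = -8300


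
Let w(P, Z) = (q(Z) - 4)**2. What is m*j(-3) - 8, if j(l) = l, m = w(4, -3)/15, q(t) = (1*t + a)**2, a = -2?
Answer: -481/5 ≈ -96.200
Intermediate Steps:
q(t) = (-2 + t)**2 (q(t) = (1*t - 2)**2 = (t - 2)**2 = (-2 + t)**2)
w(P, Z) = (-4 + (-2 + Z)**2)**2 (w(P, Z) = ((-2 + Z)**2 - 4)**2 = (-4 + (-2 + Z)**2)**2)
m = 147/5 (m = (-4 + (-2 - 3)**2)**2/15 = (-4 + (-5)**2)**2*(1/15) = (-4 + 25)**2*(1/15) = 21**2*(1/15) = 441*(1/15) = 147/5 ≈ 29.400)
m*j(-3) - 8 = (147/5)*(-3) - 8 = -441/5 - 8 = -481/5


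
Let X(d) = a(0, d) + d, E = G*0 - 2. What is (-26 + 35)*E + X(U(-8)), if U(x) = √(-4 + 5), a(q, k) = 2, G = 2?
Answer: -15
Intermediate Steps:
U(x) = 1 (U(x) = √1 = 1)
E = -2 (E = 2*0 - 2 = 0 - 2 = -2)
X(d) = 2 + d
(-26 + 35)*E + X(U(-8)) = (-26 + 35)*(-2) + (2 + 1) = 9*(-2) + 3 = -18 + 3 = -15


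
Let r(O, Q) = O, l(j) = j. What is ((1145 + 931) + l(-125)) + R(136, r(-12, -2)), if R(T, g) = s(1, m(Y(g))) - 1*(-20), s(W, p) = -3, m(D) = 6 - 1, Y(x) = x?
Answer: 1968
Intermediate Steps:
m(D) = 5
R(T, g) = 17 (R(T, g) = -3 - 1*(-20) = -3 + 20 = 17)
((1145 + 931) + l(-125)) + R(136, r(-12, -2)) = ((1145 + 931) - 125) + 17 = (2076 - 125) + 17 = 1951 + 17 = 1968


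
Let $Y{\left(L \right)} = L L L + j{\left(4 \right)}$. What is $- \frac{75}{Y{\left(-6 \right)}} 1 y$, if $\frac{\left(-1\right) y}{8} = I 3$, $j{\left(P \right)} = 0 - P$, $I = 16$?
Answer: $- \frac{1440}{11} \approx -130.91$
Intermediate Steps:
$j{\left(P \right)} = - P$
$Y{\left(L \right)} = -4 + L^{3}$ ($Y{\left(L \right)} = L L L - 4 = L^{2} L - 4 = L^{3} - 4 = -4 + L^{3}$)
$y = -384$ ($y = - 8 \cdot 16 \cdot 3 = \left(-8\right) 48 = -384$)
$- \frac{75}{Y{\left(-6 \right)}} 1 y = - \frac{75}{-4 + \left(-6\right)^{3}} \cdot 1 \left(-384\right) = - \frac{75}{-4 - 216} \cdot 1 \left(-384\right) = - \frac{75}{-220} \cdot 1 \left(-384\right) = \left(-75\right) \left(- \frac{1}{220}\right) 1 \left(-384\right) = \frac{15}{44} \cdot 1 \left(-384\right) = \frac{15}{44} \left(-384\right) = - \frac{1440}{11}$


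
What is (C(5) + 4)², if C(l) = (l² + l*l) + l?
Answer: 3481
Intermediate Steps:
C(l) = l + 2*l² (C(l) = (l² + l²) + l = 2*l² + l = l + 2*l²)
(C(5) + 4)² = (5*(1 + 2*5) + 4)² = (5*(1 + 10) + 4)² = (5*11 + 4)² = (55 + 4)² = 59² = 3481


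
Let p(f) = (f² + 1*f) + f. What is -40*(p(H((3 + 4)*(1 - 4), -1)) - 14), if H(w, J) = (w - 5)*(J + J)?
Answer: -111760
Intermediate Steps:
H(w, J) = 2*J*(-5 + w) (H(w, J) = (-5 + w)*(2*J) = 2*J*(-5 + w))
p(f) = f² + 2*f (p(f) = (f² + f) + f = (f + f²) + f = f² + 2*f)
-40*(p(H((3 + 4)*(1 - 4), -1)) - 14) = -40*((2*(-1)*(-5 + (3 + 4)*(1 - 4)))*(2 + 2*(-1)*(-5 + (3 + 4)*(1 - 4))) - 14) = -40*((2*(-1)*(-5 + 7*(-3)))*(2 + 2*(-1)*(-5 + 7*(-3))) - 14) = -40*((2*(-1)*(-5 - 21))*(2 + 2*(-1)*(-5 - 21)) - 14) = -40*((2*(-1)*(-26))*(2 + 2*(-1)*(-26)) - 14) = -40*(52*(2 + 52) - 14) = -40*(52*54 - 14) = -40*(2808 - 14) = -40*2794 = -111760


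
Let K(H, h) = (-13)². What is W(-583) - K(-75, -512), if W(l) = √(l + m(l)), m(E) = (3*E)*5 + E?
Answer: -169 + I*√9911 ≈ -169.0 + 99.554*I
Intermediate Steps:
m(E) = 16*E (m(E) = 15*E + E = 16*E)
K(H, h) = 169
W(l) = √17*√l (W(l) = √(l + 16*l) = √(17*l) = √17*√l)
W(-583) - K(-75, -512) = √17*√(-583) - 1*169 = √17*(I*√583) - 169 = I*√9911 - 169 = -169 + I*√9911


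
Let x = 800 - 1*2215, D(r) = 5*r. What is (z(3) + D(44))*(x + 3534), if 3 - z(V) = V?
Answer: 466180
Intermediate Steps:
x = -1415 (x = 800 - 2215 = -1415)
z(V) = 3 - V
(z(3) + D(44))*(x + 3534) = ((3 - 1*3) + 5*44)*(-1415 + 3534) = ((3 - 3) + 220)*2119 = (0 + 220)*2119 = 220*2119 = 466180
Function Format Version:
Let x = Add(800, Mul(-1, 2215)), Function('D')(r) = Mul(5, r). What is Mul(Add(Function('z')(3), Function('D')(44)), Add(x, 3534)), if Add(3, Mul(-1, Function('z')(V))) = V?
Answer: 466180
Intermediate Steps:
x = -1415 (x = Add(800, -2215) = -1415)
Function('z')(V) = Add(3, Mul(-1, V))
Mul(Add(Function('z')(3), Function('D')(44)), Add(x, 3534)) = Mul(Add(Add(3, Mul(-1, 3)), Mul(5, 44)), Add(-1415, 3534)) = Mul(Add(Add(3, -3), 220), 2119) = Mul(Add(0, 220), 2119) = Mul(220, 2119) = 466180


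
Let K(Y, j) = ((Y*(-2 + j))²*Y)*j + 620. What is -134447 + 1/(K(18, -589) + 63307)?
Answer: -161309098729816768/1199796936561 ≈ -1.3445e+5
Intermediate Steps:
K(Y, j) = 620 + j*Y³*(-2 + j)² (K(Y, j) = ((Y²*(-2 + j)²)*Y)*j + 620 = (Y³*(-2 + j)²)*j + 620 = j*Y³*(-2 + j)² + 620 = 620 + j*Y³*(-2 + j)²)
-134447 + 1/(K(18, -589) + 63307) = -134447 + 1/((620 - 589*18³*(-2 - 589)²) + 63307) = -134447 + 1/((620 - 589*5832*(-591)²) + 63307) = -134447 + 1/((620 - 589*5832*349281) + 63307) = -134447 + 1/((620 - 1199797000488) + 63307) = -134447 + 1/(-1199796999868 + 63307) = -134447 + 1/(-1199796936561) = -134447 - 1/1199796936561 = -161309098729816768/1199796936561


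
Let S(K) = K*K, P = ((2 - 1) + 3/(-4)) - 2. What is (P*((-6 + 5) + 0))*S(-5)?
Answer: 175/4 ≈ 43.750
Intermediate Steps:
P = -7/4 (P = (1 + 3*(-¼)) - 2 = (1 - ¾) - 2 = ¼ - 2 = -7/4 ≈ -1.7500)
S(K) = K²
(P*((-6 + 5) + 0))*S(-5) = -7*((-6 + 5) + 0)/4*(-5)² = -7*(-1 + 0)/4*25 = -7/4*(-1)*25 = (7/4)*25 = 175/4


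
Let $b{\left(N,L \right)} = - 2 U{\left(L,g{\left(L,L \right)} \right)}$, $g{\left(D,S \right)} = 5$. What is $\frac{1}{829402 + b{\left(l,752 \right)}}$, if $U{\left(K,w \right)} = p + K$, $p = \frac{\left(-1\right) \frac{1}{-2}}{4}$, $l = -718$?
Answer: $\frac{4}{3311591} \approx 1.2079 \cdot 10^{-6}$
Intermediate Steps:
$p = \frac{1}{8}$ ($p = \left(-1\right) \left(- \frac{1}{2}\right) \frac{1}{4} = \frac{1}{2} \cdot \frac{1}{4} = \frac{1}{8} \approx 0.125$)
$U{\left(K,w \right)} = \frac{1}{8} + K$
$b{\left(N,L \right)} = - \frac{1}{4} - 2 L$ ($b{\left(N,L \right)} = - 2 \left(\frac{1}{8} + L\right) = - \frac{1}{4} - 2 L$)
$\frac{1}{829402 + b{\left(l,752 \right)}} = \frac{1}{829402 - \frac{6017}{4}} = \frac{1}{\frac{3311591}{4}} = \frac{4}{3311591}$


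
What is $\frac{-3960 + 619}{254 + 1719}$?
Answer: $- \frac{3341}{1973} \approx -1.6934$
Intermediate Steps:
$\frac{-3960 + 619}{254 + 1719} = - \frac{3341}{1973}$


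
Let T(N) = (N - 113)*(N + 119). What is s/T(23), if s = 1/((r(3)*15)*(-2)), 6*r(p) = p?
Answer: 1/191700 ≈ 5.2165e-6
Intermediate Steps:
r(p) = p/6
T(N) = (-113 + N)*(119 + N)
s = -1/15 (s = 1/((((⅙)*3)*15)*(-2)) = 1/(((½)*15)*(-2)) = 1/((15/2)*(-2)) = 1/(-15) = -1/15 ≈ -0.066667)
s/T(23) = -1/(15*(-13447 + 23² + 6*23)) = -1/(15*(-13447 + 529 + 138)) = -1/15/(-12780) = -1/15*(-1/12780) = 1/191700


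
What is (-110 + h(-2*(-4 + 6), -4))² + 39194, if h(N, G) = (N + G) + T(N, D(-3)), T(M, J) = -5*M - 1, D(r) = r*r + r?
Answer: 48995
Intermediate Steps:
D(r) = r + r² (D(r) = r² + r = r + r²)
T(M, J) = -1 - 5*M
h(N, G) = -1 + G - 4*N (h(N, G) = (N + G) + (-1 - 5*N) = (G + N) + (-1 - 5*N) = -1 + G - 4*N)
(-110 + h(-2*(-4 + 6), -4))² + 39194 = (-110 + (-1 - 4 - (-8)*(-4 + 6)))² + 39194 = (-110 + (-1 - 4 - (-8)*2))² + 39194 = (-110 + (-1 - 4 - 4*(-4)))² + 39194 = (-110 + (-1 - 4 + 16))² + 39194 = (-110 + 11)² + 39194 = (-99)² + 39194 = 9801 + 39194 = 48995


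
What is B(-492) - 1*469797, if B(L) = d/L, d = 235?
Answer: -231140359/492 ≈ -4.6980e+5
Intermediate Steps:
B(L) = 235/L
B(-492) - 1*469797 = 235/(-492) - 1*469797 = 235*(-1/492) - 469797 = -235/492 - 469797 = -231140359/492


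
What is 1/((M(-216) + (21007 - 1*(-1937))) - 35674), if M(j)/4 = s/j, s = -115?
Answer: -54/687305 ≈ -7.8568e-5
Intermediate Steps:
M(j) = -460/j (M(j) = 4*(-115/j) = -460/j)
1/((M(-216) + (21007 - 1*(-1937))) - 35674) = 1/((-460/(-216) + (21007 - 1*(-1937))) - 35674) = 1/((-460*(-1/216) + (21007 + 1937)) - 35674) = 1/((115/54 + 22944) - 35674) = 1/(1239091/54 - 35674) = 1/(-687305/54) = -54/687305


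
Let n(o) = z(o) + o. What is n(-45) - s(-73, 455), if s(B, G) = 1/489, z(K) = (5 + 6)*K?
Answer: -264061/489 ≈ -540.00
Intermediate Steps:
z(K) = 11*K
s(B, G) = 1/489
n(o) = 12*o (n(o) = 11*o + o = 12*o)
n(-45) - s(-73, 455) = 12*(-45) - 1*1/489 = -540 - 1/489 = -264061/489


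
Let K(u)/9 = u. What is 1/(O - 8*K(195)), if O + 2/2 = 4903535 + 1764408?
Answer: 1/6653902 ≈ 1.5029e-7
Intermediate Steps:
K(u) = 9*u
O = 6667942 (O = -1 + (4903535 + 1764408) = -1 + 6667943 = 6667942)
1/(O - 8*K(195)) = 1/(6667942 - 72*195) = 1/(6667942 - 8*1755) = 1/(6667942 - 14040) = 1/6653902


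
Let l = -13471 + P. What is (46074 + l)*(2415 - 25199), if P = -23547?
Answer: -206331904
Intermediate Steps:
l = -37018 (l = -13471 - 23547 = -37018)
(46074 + l)*(2415 - 25199) = (46074 - 37018)*(2415 - 25199) = 9056*(-22784) = -206331904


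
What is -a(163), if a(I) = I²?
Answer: -26569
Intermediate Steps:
-a(163) = -1*163² = -1*26569 = -26569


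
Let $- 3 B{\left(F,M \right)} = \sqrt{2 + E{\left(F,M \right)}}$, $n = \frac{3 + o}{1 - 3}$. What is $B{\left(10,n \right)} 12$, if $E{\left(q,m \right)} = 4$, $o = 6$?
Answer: $- 4 \sqrt{6} \approx -9.798$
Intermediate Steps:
$n = - \frac{9}{2}$ ($n = \frac{3 + 6}{1 - 3} = \frac{9}{-2} = 9 \left(- \frac{1}{2}\right) = - \frac{9}{2} \approx -4.5$)
$B{\left(F,M \right)} = - \frac{\sqrt{6}}{3}$ ($B{\left(F,M \right)} = - \frac{\sqrt{2 + 4}}{3} = - \frac{\sqrt{6}}{3}$)
$B{\left(10,n \right)} 12 = - \frac{\sqrt{6}}{3} \cdot 12 = - 4 \sqrt{6}$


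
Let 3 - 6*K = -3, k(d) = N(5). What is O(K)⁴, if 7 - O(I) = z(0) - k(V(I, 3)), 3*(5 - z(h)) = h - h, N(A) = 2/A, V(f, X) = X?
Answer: 20736/625 ≈ 33.178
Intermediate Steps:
k(d) = ⅖ (k(d) = 2/5 = 2*(⅕) = ⅖)
z(h) = 5 (z(h) = 5 - (h - h)/3 = 5 - ⅓*0 = 5 + 0 = 5)
K = 1 (K = ½ - ⅙*(-3) = ½ + ½ = 1)
O(I) = 12/5 (O(I) = 7 - (5 - 1*⅖) = 7 - (5 - ⅖) = 7 - 1*23/5 = 7 - 23/5 = 12/5)
O(K)⁴ = (12/5)⁴ = 20736/625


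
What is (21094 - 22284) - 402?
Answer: -1592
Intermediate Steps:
(21094 - 22284) - 402 = -1190 - 402 = -1592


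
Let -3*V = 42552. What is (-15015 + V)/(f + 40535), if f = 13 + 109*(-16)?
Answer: -29199/38804 ≈ -0.75247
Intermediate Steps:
V = -14184 (V = -⅓*42552 = -14184)
f = -1731 (f = 13 - 1744 = -1731)
(-15015 + V)/(f + 40535) = (-15015 - 14184)/(-1731 + 40535) = -29199/38804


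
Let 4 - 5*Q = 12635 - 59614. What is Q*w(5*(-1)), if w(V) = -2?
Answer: -93966/5 ≈ -18793.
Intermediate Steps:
Q = 46983/5 (Q = ⅘ - (12635 - 59614)/5 = ⅘ - ⅕*(-46979) = ⅘ + 46979/5 = 46983/5 ≈ 9396.6)
Q*w(5*(-1)) = (46983/5)*(-2) = -93966/5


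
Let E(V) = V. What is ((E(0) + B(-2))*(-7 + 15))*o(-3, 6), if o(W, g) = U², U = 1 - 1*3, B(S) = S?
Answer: -64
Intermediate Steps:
U = -2 (U = 1 - 3 = -2)
o(W, g) = 4 (o(W, g) = (-2)² = 4)
((E(0) + B(-2))*(-7 + 15))*o(-3, 6) = ((0 - 2)*(-7 + 15))*4 = -2*8*4 = -16*4 = -64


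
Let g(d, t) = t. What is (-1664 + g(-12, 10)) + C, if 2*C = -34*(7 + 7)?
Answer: -1892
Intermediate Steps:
C = -238 (C = (-34*(7 + 7))/2 = (-34*14)/2 = (1/2)*(-476) = -238)
(-1664 + g(-12, 10)) + C = (-1664 + 10) - 238 = -1654 - 238 = -1892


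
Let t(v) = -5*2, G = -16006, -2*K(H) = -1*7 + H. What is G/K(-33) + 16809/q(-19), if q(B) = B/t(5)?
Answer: 1528843/190 ≈ 8046.5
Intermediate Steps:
K(H) = 7/2 - H/2 (K(H) = -(-1*7 + H)/2 = -(-7 + H)/2 = 7/2 - H/2)
t(v) = -10
q(B) = -B/10 (q(B) = B/(-10) = B*(-1/10) = -B/10)
G/K(-33) + 16809/q(-19) = -16006/(7/2 - 1/2*(-33)) + 16809/((-1/10*(-19))) = -16006/(7/2 + 33/2) + 16809/(19/10) = -16006/20 + 16809*(10/19) = -16006*1/20 + 168090/19 = -8003/10 + 168090/19 = 1528843/190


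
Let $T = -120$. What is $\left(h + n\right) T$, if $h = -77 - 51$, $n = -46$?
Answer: $20880$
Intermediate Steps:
$h = -128$ ($h = -77 - 51 = -128$)
$\left(h + n\right) T = \left(-128 - 46\right) \left(-120\right) = \left(-174\right) \left(-120\right) = 20880$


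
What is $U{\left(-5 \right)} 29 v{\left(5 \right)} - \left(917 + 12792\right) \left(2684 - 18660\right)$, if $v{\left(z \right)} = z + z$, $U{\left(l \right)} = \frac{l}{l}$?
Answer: $219015274$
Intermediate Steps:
$U{\left(l \right)} = 1$
$v{\left(z \right)} = 2 z$
$U{\left(-5 \right)} 29 v{\left(5 \right)} - \left(917 + 12792\right) \left(2684 - 18660\right) = 1 \cdot 29 \cdot 2 \cdot 5 - \left(917 + 12792\right) \left(2684 - 18660\right) = 29 \cdot 10 - 13709 \left(-15976\right) = 290 - -219014984 = 290 + 219014984 = 219015274$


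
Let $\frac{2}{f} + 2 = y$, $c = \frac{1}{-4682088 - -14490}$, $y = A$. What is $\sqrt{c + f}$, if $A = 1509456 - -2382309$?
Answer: $\frac{\sqrt{10986774282562881738}}{6055061731758} \approx 0.00054741$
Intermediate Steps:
$A = 3891765$ ($A = 1509456 + 2382309 = 3891765$)
$y = 3891765$
$c = - \frac{1}{4667598}$ ($c = \frac{1}{-4682088 + 14490} = \frac{1}{-4667598} = - \frac{1}{4667598} \approx -2.1424 \cdot 10^{-7}$)
$f = \frac{2}{3891763}$ ($f = \frac{2}{-2 + 3891765} = \frac{2}{3891763} \approx 5.1391 \cdot 10^{-7}$)
$\sqrt{c + f} = \sqrt{- \frac{1}{4667598} + \frac{2}{3891763}} = \sqrt{\frac{5443433}{18165185195274}} = \frac{\sqrt{10986774282562881738}}{6055061731758}$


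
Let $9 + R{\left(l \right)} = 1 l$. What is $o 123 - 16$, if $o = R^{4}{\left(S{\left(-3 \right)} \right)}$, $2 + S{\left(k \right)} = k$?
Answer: $4725152$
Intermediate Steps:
$S{\left(k \right)} = -2 + k$
$R{\left(l \right)} = -9 + l$ ($R{\left(l \right)} = -9 + 1 l = -9 + l$)
$o = 38416$ ($o = \left(-9 - 5\right)^{4} = \left(-14\right)^{4} = 38416$)
$o 123 - 16 = 38416 \cdot 123 - 16 = 4725168 - 16 = 4725152$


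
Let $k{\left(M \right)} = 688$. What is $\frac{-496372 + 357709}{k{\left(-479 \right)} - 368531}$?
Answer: $\frac{19809}{52549} \approx 0.37696$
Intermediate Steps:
$\frac{-496372 + 357709}{k{\left(-479 \right)} - 368531} = \frac{-496372 + 357709}{688 - 368531} = - \frac{138663}{688 - 368531} = - \frac{138663}{-367843} = \left(-138663\right) \left(- \frac{1}{367843}\right) = \frac{19809}{52549}$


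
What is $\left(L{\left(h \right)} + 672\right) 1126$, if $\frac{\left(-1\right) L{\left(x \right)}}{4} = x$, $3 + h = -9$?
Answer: $810720$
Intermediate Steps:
$h = -12$ ($h = -3 - 9 = -12$)
$L{\left(x \right)} = - 4 x$
$\left(L{\left(h \right)} + 672\right) 1126 = \left(\left(-4\right) \left(-12\right) + 672\right) 1126 = \left(48 + 672\right) 1126 = 720 \cdot 1126 = 810720$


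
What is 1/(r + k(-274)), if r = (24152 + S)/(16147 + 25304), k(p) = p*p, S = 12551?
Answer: 41451/3112011979 ≈ 1.3320e-5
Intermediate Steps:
k(p) = p²
r = 36703/41451 (r = (24152 + 12551)/(16147 + 25304) = 36703/41451 ≈ 0.88546)
1/(r + k(-274)) = 1/(36703/41451 + (-274)²) = 1/(36703/41451 + 75076) = 1/(3112011979/41451) = 41451/3112011979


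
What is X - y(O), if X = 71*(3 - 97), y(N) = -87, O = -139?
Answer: -6587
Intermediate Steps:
X = -6674 (X = 71*(-94) = -6674)
X - y(O) = -6674 - 1*(-87) = -6674 + 87 = -6587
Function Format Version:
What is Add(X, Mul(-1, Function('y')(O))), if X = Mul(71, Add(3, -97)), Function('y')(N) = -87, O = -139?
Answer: -6587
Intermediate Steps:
X = -6674 (X = Mul(71, -94) = -6674)
Add(X, Mul(-1, Function('y')(O))) = Add(-6674, Mul(-1, -87)) = Add(-6674, 87) = -6587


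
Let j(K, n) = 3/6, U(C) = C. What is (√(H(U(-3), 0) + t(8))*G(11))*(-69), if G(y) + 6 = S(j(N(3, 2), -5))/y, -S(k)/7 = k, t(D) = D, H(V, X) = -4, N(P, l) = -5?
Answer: 9591/11 ≈ 871.91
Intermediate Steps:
j(K, n) = ½ (j(K, n) = 3*(⅙) = ½)
S(k) = -7*k
G(y) = -6 - 7/(2*y) (G(y) = -6 + (-7*½)/y = -6 - 7/(2*y))
(√(H(U(-3), 0) + t(8))*G(11))*(-69) = (√(-4 + 8)*(-6 - 7/2/11))*(-69) = (√4*(-6 - 7/2*1/11))*(-69) = (2*(-6 - 7/22))*(-69) = (2*(-139/22))*(-69) = -139/11*(-69) = 9591/11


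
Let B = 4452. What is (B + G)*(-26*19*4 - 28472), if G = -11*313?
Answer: -30722032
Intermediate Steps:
G = -3443
(B + G)*(-26*19*4 - 28472) = (4452 - 3443)*(-26*19*4 - 28472) = 1009*(-494*4 - 28472) = 1009*(-1976 - 28472) = 1009*(-30448) = -30722032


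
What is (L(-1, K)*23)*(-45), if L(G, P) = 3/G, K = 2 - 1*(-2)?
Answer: 3105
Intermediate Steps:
K = 4 (K = 2 + 2 = 4)
(L(-1, K)*23)*(-45) = ((3/(-1))*23)*(-45) = ((3*(-1))*23)*(-45) = -3*23*(-45) = -69*(-45) = 3105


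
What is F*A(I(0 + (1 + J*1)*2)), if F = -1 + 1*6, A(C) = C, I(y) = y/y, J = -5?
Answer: 5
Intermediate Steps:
I(y) = 1
F = 5 (F = -1 + 6 = 5)
F*A(I(0 + (1 + J*1)*2)) = 5*1 = 5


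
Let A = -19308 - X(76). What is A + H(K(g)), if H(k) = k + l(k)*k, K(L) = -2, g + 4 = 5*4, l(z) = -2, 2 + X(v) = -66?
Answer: -19238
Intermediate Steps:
X(v) = -68 (X(v) = -2 - 66 = -68)
g = 16 (g = -4 + 5*4 = -4 + 20 = 16)
A = -19240 (A = -19308 - 1*(-68) = -19308 + 68 = -19240)
H(k) = -k (H(k) = k - 2*k = -k)
A + H(K(g)) = -19240 - 1*(-2) = -19240 + 2 = -19238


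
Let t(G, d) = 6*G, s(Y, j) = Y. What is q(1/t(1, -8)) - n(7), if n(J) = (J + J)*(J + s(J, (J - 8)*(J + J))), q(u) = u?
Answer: -1175/6 ≈ -195.83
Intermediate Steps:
n(J) = 4*J² (n(J) = (J + J)*(J + J) = (2*J)*(2*J) = 4*J²)
q(1/t(1, -8)) - n(7) = 1/(6*1) - 4*7² = 1/6 - 4*49 = ⅙ - 1*196 = ⅙ - 196 = -1175/6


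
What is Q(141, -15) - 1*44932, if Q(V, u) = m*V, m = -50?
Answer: -51982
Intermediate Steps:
Q(V, u) = -50*V
Q(141, -15) - 1*44932 = -50*141 - 1*44932 = -7050 - 44932 = -51982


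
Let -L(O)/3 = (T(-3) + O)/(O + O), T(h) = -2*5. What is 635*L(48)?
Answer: -12065/16 ≈ -754.06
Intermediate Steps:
T(h) = -10
L(O) = -3*(-10 + O)/(2*O) (L(O) = -3*(-10 + O)/(O + O) = -3*(-10 + O)/(2*O))
635*L(48) = 635*(-3/2 + 15/48) = 635*(-3/2 + 15*(1/48)) = 635*(-3/2 + 5/16) = 635*(-19/16) = -12065/16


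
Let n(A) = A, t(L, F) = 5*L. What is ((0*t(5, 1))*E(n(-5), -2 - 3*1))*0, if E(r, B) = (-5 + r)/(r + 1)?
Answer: 0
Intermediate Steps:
E(r, B) = (-5 + r)/(1 + r)
((0*t(5, 1))*E(n(-5), -2 - 3*1))*0 = ((0*(5*5))*((-5 - 5)/(1 - 5)))*0 = ((0*25)*(-10/(-4)))*0 = (0*(-¼*(-10)))*0 = (0*(5/2))*0 = 0*0 = 0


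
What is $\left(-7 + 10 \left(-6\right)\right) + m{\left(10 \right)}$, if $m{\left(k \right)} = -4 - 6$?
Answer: $-77$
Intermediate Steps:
$m{\left(k \right)} = -10$ ($m{\left(k \right)} = -4 - 6 = -10$)
$\left(-7 + 10 \left(-6\right)\right) + m{\left(10 \right)} = \left(-7 + 10 \left(-6\right)\right) - 10 = \left(-7 - 60\right) - 10 = -67 - 10 = -77$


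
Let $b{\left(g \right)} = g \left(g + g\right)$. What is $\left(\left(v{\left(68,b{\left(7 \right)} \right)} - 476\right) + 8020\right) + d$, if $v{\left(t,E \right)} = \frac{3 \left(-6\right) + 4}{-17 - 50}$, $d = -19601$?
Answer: $- \frac{807805}{67} \approx -12057.0$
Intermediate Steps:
$b{\left(g \right)} = 2 g^{2}$ ($b{\left(g \right)} = g 2 g = 2 g^{2}$)
$v{\left(t,E \right)} = \frac{14}{67}$ ($v{\left(t,E \right)} = \frac{-18 + 4}{-67} = \left(-14\right) \left(- \frac{1}{67}\right) = \frac{14}{67}$)
$\left(\left(v{\left(68,b{\left(7 \right)} \right)} - 476\right) + 8020\right) + d = \left(\left(\frac{14}{67} - 476\right) + 8020\right) - 19601 = \left(- \frac{31878}{67} + 8020\right) - 19601 = \frac{505462}{67} - 19601 = - \frac{807805}{67}$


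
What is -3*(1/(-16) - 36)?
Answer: 1731/16 ≈ 108.19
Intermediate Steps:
-3*(1/(-16) - 36) = -3*(-1/16 - 36) = -3*(-577/16) = 1731/16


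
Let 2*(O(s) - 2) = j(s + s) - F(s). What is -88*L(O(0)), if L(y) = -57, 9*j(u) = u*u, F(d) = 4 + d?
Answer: 5016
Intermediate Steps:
j(u) = u²/9 (j(u) = (u*u)/9 = u²/9)
O(s) = -s/2 + 2*s²/9 (O(s) = 2 + ((s + s)²/9 - (4 + s))/2 = 2 + ((2*s)²/9 + (-4 - s))/2 = 2 + ((4*s²)/9 + (-4 - s))/2 = 2 + (4*s²/9 + (-4 - s))/2 = 2 + (-4 - s + 4*s²/9)/2 = 2 + (-2 - s/2 + 2*s²/9) = -s/2 + 2*s²/9)
-88*L(O(0)) = -88*(-57) = 5016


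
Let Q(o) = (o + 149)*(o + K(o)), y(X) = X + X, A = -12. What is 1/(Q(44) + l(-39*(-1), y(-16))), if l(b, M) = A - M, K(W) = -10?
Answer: 1/6582 ≈ 0.00015193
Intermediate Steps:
y(X) = 2*X
l(b, M) = -12 - M
Q(o) = (-10 + o)*(149 + o) (Q(o) = (o + 149)*(o - 10) = (149 + o)*(-10 + o) = (-10 + o)*(149 + o))
1/(Q(44) + l(-39*(-1), y(-16))) = 1/((-1490 + 44² + 139*44) + (-12 - 2*(-16))) = 1/((-1490 + 1936 + 6116) + (-12 - 1*(-32))) = 1/(6562 + (-12 + 32)) = 1/(6562 + 20) = 1/6582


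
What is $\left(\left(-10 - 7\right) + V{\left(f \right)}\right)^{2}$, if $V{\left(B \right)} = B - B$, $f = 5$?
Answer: $289$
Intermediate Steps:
$V{\left(B \right)} = 0$
$\left(\left(-10 - 7\right) + V{\left(f \right)}\right)^{2} = \left(\left(-10 - 7\right) + 0\right)^{2} = \left(-17 + 0\right)^{2} = \left(-17\right)^{2} = 289$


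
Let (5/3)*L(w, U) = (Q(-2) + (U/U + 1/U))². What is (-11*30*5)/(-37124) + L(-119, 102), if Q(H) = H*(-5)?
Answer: 11711690999/160932540 ≈ 72.774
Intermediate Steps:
Q(H) = -5*H
L(w, U) = 3*(11 + 1/U)²/5 (L(w, U) = 3*(-5*(-2) + (U/U + 1/U))²/5 = 3*(10 + (1 + 1/U))²/5 = 3*(11 + 1/U)²/5)
(-11*30*5)/(-37124) + L(-119, 102) = (-11*30*5)/(-37124) + (⅗)*(1 + 11*102)²/102² = -330*5*(-1/37124) + (⅗)*(1/10404)*(1 + 1122)² = -1650*(-1/37124) + (⅗)*(1/10404)*1123² = 825/18562 + (⅗)*(1/10404)*1261129 = 825/18562 + 1261129/17340 = 11711690999/160932540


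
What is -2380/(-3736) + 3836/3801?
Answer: 834917/507162 ≈ 1.6463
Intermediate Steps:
-2380/(-3736) + 3836/3801 = -2380*(-1/3736) + 3836*(1/3801) = 595/934 + 548/543 = 834917/507162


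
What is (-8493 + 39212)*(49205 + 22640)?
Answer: 2207006555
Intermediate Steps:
(-8493 + 39212)*(49205 + 22640) = 30719*71845 = 2207006555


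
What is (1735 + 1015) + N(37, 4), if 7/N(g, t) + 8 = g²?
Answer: 3742757/1361 ≈ 2750.0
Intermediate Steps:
N(g, t) = 7/(-8 + g²)
(1735 + 1015) + N(37, 4) = (1735 + 1015) + 7/(-8 + 37²) = 2750 + 7/(-8 + 1369) = 2750 + 7/1361 = 3742757/1361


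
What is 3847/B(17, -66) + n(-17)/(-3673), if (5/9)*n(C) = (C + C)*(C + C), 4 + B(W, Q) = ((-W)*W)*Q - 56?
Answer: -127171501/349192110 ≈ -0.36419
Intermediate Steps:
B(W, Q) = -60 - Q*W**2 (B(W, Q) = -4 + (((-W)*W)*Q - 56) = -4 + ((-W**2)*Q - 56) = -4 + (-Q*W**2 - 56) = -4 + (-56 - Q*W**2) = -60 - Q*W**2)
n(C) = 36*C**2/5 (n(C) = 9*((C + C)*(C + C))/5 = 9*((2*C)*(2*C))/5 = 9*(4*C**2)/5 = 36*C**2/5)
3847/B(17, -66) + n(-17)/(-3673) = 3847/(-60 - 1*(-66)*17**2) + ((36/5)*(-17)**2)/(-3673) = 3847/(-60 - 1*(-66)*289) + ((36/5)*289)*(-1/3673) = 3847/(-60 + 19074) + (10404/5)*(-1/3673) = 3847/19014 - 10404/18365 = -127171501/349192110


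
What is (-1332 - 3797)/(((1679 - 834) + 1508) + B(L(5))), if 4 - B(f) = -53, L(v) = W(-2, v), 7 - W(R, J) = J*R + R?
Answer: -5129/2410 ≈ -2.1282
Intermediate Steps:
W(R, J) = 7 - R - J*R (W(R, J) = 7 - (J*R + R) = 7 - (R + J*R) = 7 + (-R - J*R) = 7 - R - J*R)
L(v) = 9 + 2*v (L(v) = 7 - 1*(-2) - 1*v*(-2) = 7 + 2 + 2*v = 9 + 2*v)
B(f) = 57 (B(f) = 4 - 1*(-53) = 4 + 53 = 57)
(-1332 - 3797)/(((1679 - 834) + 1508) + B(L(5))) = (-1332 - 3797)/(((1679 - 834) + 1508) + 57) = -5129/((845 + 1508) + 57) = -5129/(2353 + 57) = -5129/2410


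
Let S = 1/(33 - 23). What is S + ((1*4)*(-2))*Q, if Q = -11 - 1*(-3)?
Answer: 641/10 ≈ 64.100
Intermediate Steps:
S = ⅒ (S = 1/10 = ⅒ ≈ 0.10000)
Q = -8 (Q = -11 + 3 = -8)
S + ((1*4)*(-2))*Q = ⅒ + ((1*4)*(-2))*(-8) = ⅒ + (4*(-2))*(-8) = ⅒ - 8*(-8) = ⅒ + 64 = 641/10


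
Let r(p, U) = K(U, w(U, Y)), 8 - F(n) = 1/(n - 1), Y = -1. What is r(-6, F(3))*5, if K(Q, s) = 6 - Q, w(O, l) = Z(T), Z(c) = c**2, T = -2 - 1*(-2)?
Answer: -15/2 ≈ -7.5000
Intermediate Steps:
T = 0 (T = -2 + 2 = 0)
F(n) = 8 - 1/(-1 + n) (F(n) = 8 - 1/(n - 1) = 8 - 1/(-1 + n))
w(O, l) = 0 (w(O, l) = 0**2 = 0)
r(p, U) = 6 - U
r(-6, F(3))*5 = (6 - (-9 + 8*3)/(-1 + 3))*5 = (6 - (-9 + 24)/2)*5 = (6 - 15/2)*5 = -3/2*5 = -15/2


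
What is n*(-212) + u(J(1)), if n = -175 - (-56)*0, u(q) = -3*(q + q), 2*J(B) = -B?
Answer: 37103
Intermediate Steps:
J(B) = -B/2 (J(B) = (-B)/2 = -B/2)
u(q) = -6*q
n = -175 (n = -175 - 1*0 = -175 + 0 = -175)
n*(-212) + u(J(1)) = -175*(-212) - (-3) = 37100 - 6*(-½) = 37100 + 3 = 37103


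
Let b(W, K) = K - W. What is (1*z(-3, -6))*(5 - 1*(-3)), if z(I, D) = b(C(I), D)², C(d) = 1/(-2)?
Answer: 242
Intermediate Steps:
C(d) = -½
z(I, D) = (½ + D)² (z(I, D) = (D - 1*(-½))² = (D + ½)² = (½ + D)²)
(1*z(-3, -6))*(5 - 1*(-3)) = (1*((1 + 2*(-6))²/4))*(5 - 1*(-3)) = (1*((1 - 12)²/4))*(5 + 3) = (1*((¼)*(-11)²))*8 = (1*((¼)*121))*8 = (1*(121/4))*8 = (121/4)*8 = 242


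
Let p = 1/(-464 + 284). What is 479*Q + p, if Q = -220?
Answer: -18968401/180 ≈ -1.0538e+5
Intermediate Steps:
p = -1/180 (p = 1/(-180) = -1/180 ≈ -0.0055556)
479*Q + p = 479*(-220) - 1/180 = -105380 - 1/180 = -18968401/180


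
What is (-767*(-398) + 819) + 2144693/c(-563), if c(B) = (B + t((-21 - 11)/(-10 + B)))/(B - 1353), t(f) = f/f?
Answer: 2140625779/281 ≈ 7.6179e+6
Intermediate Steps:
t(f) = 1
c(B) = (1 + B)/(-1353 + B) (c(B) = (B + 1)/(B - 1353) = (1 + B)/(-1353 + B))
(-767*(-398) + 819) + 2144693/c(-563) = (-767*(-398) + 819) + 2144693/(((1 - 563)/(-1353 - 563))) = (305266 + 819) + 2144693/((-562/(-1916))) = 306085 + 2144693/((-1/1916*(-562))) = 306085 + 2144693/(281/958) = 306085 + 2144693*(958/281) = 306085 + 2054615894/281 = 2140625779/281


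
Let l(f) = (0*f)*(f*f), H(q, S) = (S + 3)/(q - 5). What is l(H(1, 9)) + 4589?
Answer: 4589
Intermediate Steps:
H(q, S) = (3 + S)/(-5 + q)
l(f) = 0 (l(f) = 0*f**2 = 0)
l(H(1, 9)) + 4589 = 0 + 4589 = 4589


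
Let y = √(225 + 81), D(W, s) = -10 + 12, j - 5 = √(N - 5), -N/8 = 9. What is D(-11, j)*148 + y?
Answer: 296 + 3*√34 ≈ 313.49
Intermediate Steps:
N = -72 (N = -8*9 = -72)
j = 5 + I*√77 (j = 5 + √(-72 - 5) = 5 + √(-77) = 5 + I*√77 ≈ 5.0 + 8.775*I)
D(W, s) = 2
y = 3*√34 (y = √306 = 3*√34 ≈ 17.493)
D(-11, j)*148 + y = 2*148 + 3*√34 = 296 + 3*√34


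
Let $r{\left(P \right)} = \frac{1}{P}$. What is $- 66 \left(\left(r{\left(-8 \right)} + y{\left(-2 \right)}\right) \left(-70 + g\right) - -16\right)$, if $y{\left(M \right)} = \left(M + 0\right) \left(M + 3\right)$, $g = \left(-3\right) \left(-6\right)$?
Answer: $-8349$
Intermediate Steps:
$g = 18$
$y{\left(M \right)} = M \left(3 + M\right)$
$- 66 \left(\left(r{\left(-8 \right)} + y{\left(-2 \right)}\right) \left(-70 + g\right) - -16\right) = - 66 \left(\left(\frac{1}{-8} - 2 \left(3 - 2\right)\right) \left(-70 + 18\right) - -16\right) = - 66 \left(\left(- \frac{1}{8} - 2\right) \left(-52\right) + 16\right) = - 66 \left(\left(- \frac{17}{8}\right) \left(-52\right) + 16\right) = - 66 \left(\frac{221}{2} + 16\right) = \left(-66\right) \frac{253}{2} = -8349$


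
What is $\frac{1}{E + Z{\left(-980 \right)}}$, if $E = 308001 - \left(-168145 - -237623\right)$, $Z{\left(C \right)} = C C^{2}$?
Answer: $- \frac{1}{940953477} \approx -1.0628 \cdot 10^{-9}$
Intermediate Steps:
$Z{\left(C \right)} = C^{3}$
$E = 238523$ ($E = 308001 - \left(-168145 + 237623\right) = 308001 - 69478 = 238523$)
$\frac{1}{E + Z{\left(-980 \right)}} = \frac{1}{238523 + \left(-980\right)^{3}} = \frac{1}{238523 - 941192000} = \frac{1}{-940953477} = - \frac{1}{940953477}$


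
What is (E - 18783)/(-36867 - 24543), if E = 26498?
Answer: -1543/12282 ≈ -0.12563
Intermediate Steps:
(E - 18783)/(-36867 - 24543) = (26498 - 18783)/(-36867 - 24543) = 7715/(-61410) = 7715*(-1/61410) = -1543/12282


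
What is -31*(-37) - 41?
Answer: 1106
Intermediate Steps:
-31*(-37) - 41 = 1147 - 41 = 1106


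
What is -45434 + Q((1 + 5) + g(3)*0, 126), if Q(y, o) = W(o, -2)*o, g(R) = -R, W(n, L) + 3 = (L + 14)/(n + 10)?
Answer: -778615/17 ≈ -45801.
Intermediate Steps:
W(n, L) = -3 + (14 + L)/(10 + n) (W(n, L) = -3 + (L + 14)/(n + 10) = -3 + (14 + L)/(10 + n))
Q(y, o) = o*(-18 - 3*o)/(10 + o) (Q(y, o) = ((-16 - 2 - 3*o)/(10 + o))*o = ((-18 - 3*o)/(10 + o))*o = o*(-18 - 3*o)/(10 + o))
-45434 + Q((1 + 5) + g(3)*0, 126) = -45434 - 3*126*(6 + 126)/(10 + 126) = -45434 - 3*126*132/136 = -45434 - 3*126*1/136*132 = -45434 - 6237/17 = -778615/17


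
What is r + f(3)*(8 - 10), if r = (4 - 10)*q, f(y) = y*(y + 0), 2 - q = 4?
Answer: -6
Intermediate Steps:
q = -2 (q = 2 - 1*4 = 2 - 4 = -2)
f(y) = y**2 (f(y) = y*y = y**2)
r = 12 (r = (4 - 10)*(-2) = -6*(-2) = 12)
r + f(3)*(8 - 10) = 12 + 3**2*(8 - 10) = 12 + 9*(-2) = 12 - 18 = -6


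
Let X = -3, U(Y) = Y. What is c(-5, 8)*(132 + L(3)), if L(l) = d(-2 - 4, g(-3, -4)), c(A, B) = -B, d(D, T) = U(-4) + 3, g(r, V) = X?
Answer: -1048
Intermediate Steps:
g(r, V) = -3
d(D, T) = -1 (d(D, T) = -4 + 3 = -1)
L(l) = -1
c(-5, 8)*(132 + L(3)) = (-1*8)*(132 - 1) = -8*131 = -1048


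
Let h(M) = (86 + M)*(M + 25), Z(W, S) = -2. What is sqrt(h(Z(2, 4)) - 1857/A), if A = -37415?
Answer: sqrt(2704641938355)/37415 ≈ 43.955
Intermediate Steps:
h(M) = (25 + M)*(86 + M) (h(M) = (86 + M)*(25 + M) = (25 + M)*(86 + M))
sqrt(h(Z(2, 4)) - 1857/A) = sqrt((2150 + (-2)**2 + 111*(-2)) - 1857/(-37415)) = sqrt((2150 + 4 - 222) - 1857*(-1/37415)) = sqrt(1932 + 1857/37415) = sqrt(72287637/37415) = sqrt(2704641938355)/37415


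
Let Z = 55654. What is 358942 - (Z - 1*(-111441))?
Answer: 191847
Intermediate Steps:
358942 - (Z - 1*(-111441)) = 358942 - (55654 - 1*(-111441)) = 358942 - (55654 + 111441) = 358942 - 1*167095 = 358942 - 167095 = 191847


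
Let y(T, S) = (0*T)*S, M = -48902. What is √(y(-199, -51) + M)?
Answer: 7*I*√998 ≈ 221.14*I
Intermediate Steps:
y(T, S) = 0 (y(T, S) = 0*S = 0)
√(y(-199, -51) + M) = √(0 - 48902) = √(-48902) = 7*I*√998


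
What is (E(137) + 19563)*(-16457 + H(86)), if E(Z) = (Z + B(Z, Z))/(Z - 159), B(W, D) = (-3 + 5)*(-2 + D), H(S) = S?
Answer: -639926019/2 ≈ -3.1996e+8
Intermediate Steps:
B(W, D) = -4 + 2*D (B(W, D) = 2*(-2 + D) = -4 + 2*D)
E(Z) = (-4 + 3*Z)/(-159 + Z) (E(Z) = (Z + (-4 + 2*Z))/(Z - 159) = (-4 + 3*Z)/(-159 + Z))
(E(137) + 19563)*(-16457 + H(86)) = ((-4 + 3*137)/(-159 + 137) + 19563)*(-16457 + 86) = ((-4 + 411)/(-22) + 19563)*(-16371) = (-1/22*407 + 19563)*(-16371) = (-37/2 + 19563)*(-16371) = (39089/2)*(-16371) = -639926019/2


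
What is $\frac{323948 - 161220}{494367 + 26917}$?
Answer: $\frac{40682}{130321} \approx 0.31217$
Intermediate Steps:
$\frac{323948 - 161220}{494367 + 26917} = \frac{162728}{521284} = 162728 \cdot \frac{1}{521284} = \frac{40682}{130321}$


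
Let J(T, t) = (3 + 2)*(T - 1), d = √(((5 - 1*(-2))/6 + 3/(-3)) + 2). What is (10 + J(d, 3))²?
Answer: 475/6 + 25*√78/3 ≈ 152.76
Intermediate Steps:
d = √78/6 (d = √(((5 + 2)*(⅙) + 3*(-⅓)) + 2) = √((7*(⅙) - 1) + 2) = √((7/6 - 1) + 2) = √(⅙ + 2) = √(13/6) = √78/6 ≈ 1.4720)
J(T, t) = -5 + 5*T (J(T, t) = 5*(-1 + T) = -5 + 5*T)
(10 + J(d, 3))² = (10 + (-5 + 5*(√78/6)))² = (10 + (-5 + 5*√78/6))² = (5 + 5*√78/6)²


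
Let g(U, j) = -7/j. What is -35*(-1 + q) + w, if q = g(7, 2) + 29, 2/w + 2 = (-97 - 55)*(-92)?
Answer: -11989563/13982 ≈ -857.50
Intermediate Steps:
w = 1/6991 (w = 2/(-2 + (-97 - 55)*(-92)) = 2/(-2 - 152*(-92)) = 2/(-2 + 13984) = 2/13982 = 2*(1/13982) = 1/6991 ≈ 0.00014304)
q = 51/2 (q = -7/2 + 29 = 51/2 ≈ 25.500)
-35*(-1 + q) + w = -35*(-1 + 51/2) + 1/6991 = -35*49/2 + 1/6991 = -1715/2 + 1/6991 = -11989563/13982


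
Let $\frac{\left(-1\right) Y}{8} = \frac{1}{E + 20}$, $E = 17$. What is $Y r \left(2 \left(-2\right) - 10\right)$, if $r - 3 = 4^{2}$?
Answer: $\frac{2128}{37} \approx 57.513$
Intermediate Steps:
$r = 19$ ($r = 3 + 4^{2} = 3 + 16 = 19$)
$Y = - \frac{8}{37}$ ($Y = - \frac{8}{17 + 20} = - \frac{8}{37} \approx -0.21622$)
$Y r \left(2 \left(-2\right) - 10\right) = \left(- \frac{8}{37}\right) 19 \left(2 \left(-2\right) - 10\right) = - \frac{152 \left(-4 - 10\right)}{37} = \left(- \frac{152}{37}\right) \left(-14\right) = \frac{2128}{37}$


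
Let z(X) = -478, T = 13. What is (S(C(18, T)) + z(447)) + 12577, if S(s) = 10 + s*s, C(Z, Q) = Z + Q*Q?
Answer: 47078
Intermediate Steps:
C(Z, Q) = Z + Q²
S(s) = 10 + s²
(S(C(18, T)) + z(447)) + 12577 = ((10 + (18 + 13²)²) - 478) + 12577 = ((10 + (18 + 169)²) - 478) + 12577 = ((10 + 187²) - 478) + 12577 = ((10 + 34969) - 478) + 12577 = (34979 - 478) + 12577 = 34501 + 12577 = 47078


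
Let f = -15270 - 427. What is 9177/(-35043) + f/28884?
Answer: -271712813/337394004 ≈ -0.80533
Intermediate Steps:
f = -15697
9177/(-35043) + f/28884 = 9177/(-35043) - 15697/28884 = 9177*(-1/35043) - 15697*1/28884 = -3059/11681 - 15697/28884 = -271712813/337394004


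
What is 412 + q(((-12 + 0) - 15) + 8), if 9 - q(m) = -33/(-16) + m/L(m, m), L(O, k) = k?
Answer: 6687/16 ≈ 417.94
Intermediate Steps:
q(m) = 95/16 (q(m) = 9 - (-33/(-16) + m/m) = 9 - (-33*(-1/16) + 1) = 9 - (33/16 + 1) = 9 - 1*49/16 = 9 - 49/16 = 95/16)
412 + q(((-12 + 0) - 15) + 8) = 412 + 95/16 = 6687/16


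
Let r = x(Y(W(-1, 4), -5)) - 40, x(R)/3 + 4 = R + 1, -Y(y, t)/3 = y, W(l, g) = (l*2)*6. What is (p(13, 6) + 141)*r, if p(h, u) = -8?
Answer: 7847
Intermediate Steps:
W(l, g) = 12*l (W(l, g) = (2*l)*6 = 12*l)
Y(y, t) = -3*y
x(R) = -9 + 3*R (x(R) = -12 + 3*(R + 1) = -12 + 3*(1 + R) = -12 + (3 + 3*R) = -9 + 3*R)
r = 59 (r = (-9 + 3*(-36*(-1))) - 40 = (-9 + 3*(-3*(-12))) - 40 = (-9 + 3*36) - 40 = (-9 + 108) - 40 = 99 - 40 = 59)
(p(13, 6) + 141)*r = (-8 + 141)*59 = 133*59 = 7847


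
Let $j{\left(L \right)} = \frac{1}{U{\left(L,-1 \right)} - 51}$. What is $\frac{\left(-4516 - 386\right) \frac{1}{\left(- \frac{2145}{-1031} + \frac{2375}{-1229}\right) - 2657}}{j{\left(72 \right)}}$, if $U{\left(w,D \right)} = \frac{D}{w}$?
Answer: $- \frac{3802362630259}{40397933556} \approx -94.123$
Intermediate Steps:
$j{\left(L \right)} = \frac{1}{-51 - \frac{1}{L}}$ ($j{\left(L \right)} = \frac{1}{- \frac{1}{L} - 51} = \frac{1}{-51 - \frac{1}{L}}$)
$\frac{\left(-4516 - 386\right) \frac{1}{\left(- \frac{2145}{-1031} + \frac{2375}{-1229}\right) - 2657}}{j{\left(72 \right)}} = \frac{\left(-4516 - 386\right) \frac{1}{\left(- \frac{2145}{-1031} + \frac{2375}{-1229}\right) - 2657}}{\left(-1\right) 72 \frac{1}{1 + 51 \cdot 72}} = \frac{\left(-4902\right) \frac{1}{\left(\left(-2145\right) \left(- \frac{1}{1031}\right) + 2375 \left(- \frac{1}{1229}\right)\right) - 2657}}{\left(-1\right) 72 \frac{1}{1 + 3672}} = \frac{\left(-4902\right) \frac{1}{\left(\frac{2145}{1031} - \frac{2375}{1229}\right) - 2657}}{\left(-1\right) 72 \cdot \frac{1}{3673}} = \frac{\left(-4902\right) \frac{1}{\frac{187580}{1267099} - 2657}}{\left(-1\right) 72 \cdot \frac{1}{3673}} = \frac{\left(-4902\right) \frac{1}{- \frac{3366494463}{1267099}}}{- \frac{72}{3673}} = \left(-4902\right) \left(- \frac{1267099}{3366494463}\right) \left(- \frac{3673}{72}\right) = \frac{2070439766}{1122164821} \left(- \frac{3673}{72}\right) = - \frac{3802362630259}{40397933556}$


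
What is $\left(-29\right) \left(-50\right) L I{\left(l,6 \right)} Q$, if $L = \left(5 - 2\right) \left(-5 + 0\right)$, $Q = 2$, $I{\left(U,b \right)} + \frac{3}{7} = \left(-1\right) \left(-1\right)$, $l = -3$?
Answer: $- \frac{174000}{7} \approx -24857.0$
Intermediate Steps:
$I{\left(U,b \right)} = \frac{4}{7}$ ($I{\left(U,b \right)} = - \frac{3}{7} - -1 = - \frac{3}{7} + 1 = \frac{4}{7}$)
$L = -15$ ($L = 3 \left(-5\right) = -15$)
$\left(-29\right) \left(-50\right) L I{\left(l,6 \right)} Q = \left(-29\right) \left(-50\right) \left(-15\right) \frac{4}{7} \cdot 2 = 1450 \left(\left(- \frac{60}{7}\right) 2\right) = 1450 \left(- \frac{120}{7}\right) = - \frac{174000}{7}$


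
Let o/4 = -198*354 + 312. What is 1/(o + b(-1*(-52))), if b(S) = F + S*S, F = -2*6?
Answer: -1/276428 ≈ -3.6176e-6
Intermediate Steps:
F = -12
b(S) = -12 + S**2 (b(S) = -12 + S*S = -12 + S**2)
o = -279120 (o = 4*(-198*354 + 312) = 4*(-70092 + 312) = 4*(-69780) = -279120)
1/(o + b(-1*(-52))) = 1/(-279120 + (-12 + (-1*(-52))**2)) = 1/(-279120 + (-12 + 52**2)) = 1/(-279120 + (-12 + 2704)) = 1/(-279120 + 2692) = 1/(-276428) = -1/276428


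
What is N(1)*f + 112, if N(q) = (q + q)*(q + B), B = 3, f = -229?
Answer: -1720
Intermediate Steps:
N(q) = 2*q*(3 + q) (N(q) = (q + q)*(q + 3) = (2*q)*(3 + q) = 2*q*(3 + q))
N(1)*f + 112 = (2*1*(3 + 1))*(-229) + 112 = (2*1*4)*(-229) + 112 = 8*(-229) + 112 = -1832 + 112 = -1720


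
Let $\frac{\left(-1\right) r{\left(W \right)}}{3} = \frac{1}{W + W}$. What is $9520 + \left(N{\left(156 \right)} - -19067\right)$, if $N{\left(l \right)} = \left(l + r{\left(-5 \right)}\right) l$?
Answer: $\frac{264849}{5} \approx 52970.0$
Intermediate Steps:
$r{\left(W \right)} = - \frac{3}{2 W}$ ($r{\left(W \right)} = - \frac{3}{W + W} = - \frac{3}{2 W}$)
$N{\left(l \right)} = l \left(\frac{3}{10} + l\right)$ ($N{\left(l \right)} = \left(l - \frac{3}{2 \left(-5\right)}\right) l = \left(l - - \frac{3}{10}\right) l = \left(l + \frac{3}{10}\right) l = \left(\frac{3}{10} + l\right) l = l \left(\frac{3}{10} + l\right)$)
$9520 + \left(N{\left(156 \right)} - -19067\right) = 9520 - \left(-19067 - \frac{78 \left(3 + 10 \cdot 156\right)}{5}\right) = 9520 + \left(\frac{1}{10} \cdot 156 \left(3 + 1560\right) + 19067\right) = 9520 + \left(\frac{1}{10} \cdot 156 \cdot 1563 + 19067\right) = 9520 + \left(\frac{121914}{5} + 19067\right) = 9520 + \frac{217249}{5} = \frac{264849}{5}$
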